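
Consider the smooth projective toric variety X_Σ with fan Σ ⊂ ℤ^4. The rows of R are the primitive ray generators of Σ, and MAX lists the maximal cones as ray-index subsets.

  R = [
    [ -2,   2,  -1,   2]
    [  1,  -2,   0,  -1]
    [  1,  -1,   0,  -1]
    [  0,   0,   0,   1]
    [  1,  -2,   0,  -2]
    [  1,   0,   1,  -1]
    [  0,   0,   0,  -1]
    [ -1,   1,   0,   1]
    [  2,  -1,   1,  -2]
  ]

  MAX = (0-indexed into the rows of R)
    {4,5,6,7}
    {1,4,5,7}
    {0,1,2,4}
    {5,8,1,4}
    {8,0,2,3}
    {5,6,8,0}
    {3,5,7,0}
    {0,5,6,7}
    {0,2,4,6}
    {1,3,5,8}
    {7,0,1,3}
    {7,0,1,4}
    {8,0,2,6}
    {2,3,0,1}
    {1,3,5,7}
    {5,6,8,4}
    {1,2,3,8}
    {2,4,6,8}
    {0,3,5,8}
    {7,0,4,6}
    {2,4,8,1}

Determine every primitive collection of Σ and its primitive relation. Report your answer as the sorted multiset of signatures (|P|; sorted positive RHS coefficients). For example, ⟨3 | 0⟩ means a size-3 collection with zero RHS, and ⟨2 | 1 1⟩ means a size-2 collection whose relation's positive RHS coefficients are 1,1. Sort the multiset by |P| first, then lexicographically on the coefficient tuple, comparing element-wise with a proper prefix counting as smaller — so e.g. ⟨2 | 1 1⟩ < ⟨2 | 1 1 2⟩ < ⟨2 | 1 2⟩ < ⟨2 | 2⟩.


Minimal non-faces — 10 found among 9 rays, 21 max cones:

  {2,7}:  v_{2} + v_{7} = 0  →  sig = ⟨2 | 0⟩
  {3,6}:  v_{3} + v_{6} = 0  →  sig = ⟨2 | 0⟩
  {1,6}:  v_{1} + v_{6} = v_{4}  →  sig = ⟨2 | 1⟩
  {2,5}:  v_{2} + v_{5} = v_{8}  →  sig = ⟨2 | 1⟩
  {3,4}:  v_{3} + v_{4} = v_{1}  →  sig = ⟨2 | 1⟩
  {7,8}:  v_{7} + v_{8} = v_{5}  →  sig = ⟨2 | 1⟩
  {0,1,5}:  v_{0} + v_{1} + v_{5} = 0  →  sig = ⟨3 | 0⟩
  {0,1,8}:  v_{0} + v_{1} + v_{8} = v_{2}  →  sig = ⟨3 | 1⟩
  {0,4,5}:  v_{0} + v_{4} + v_{5} = v_{6}  →  sig = ⟨3 | 1⟩
  {0,4,8}:  v_{0} + v_{4} + v_{8} = v_{2} + v_{6}  →  sig = ⟨3 | 1 1⟩

Signatures (|P|; sorted positive RHS coefficients), sorted:
    ⟨2 | 0⟩
    ⟨2 | 0⟩
    ⟨2 | 1⟩
    ⟨2 | 1⟩
    ⟨2 | 1⟩
    ⟨2 | 1⟩
    ⟨3 | 0⟩
    ⟨3 | 1⟩
    ⟨3 | 1⟩
    ⟨3 | 1 1⟩


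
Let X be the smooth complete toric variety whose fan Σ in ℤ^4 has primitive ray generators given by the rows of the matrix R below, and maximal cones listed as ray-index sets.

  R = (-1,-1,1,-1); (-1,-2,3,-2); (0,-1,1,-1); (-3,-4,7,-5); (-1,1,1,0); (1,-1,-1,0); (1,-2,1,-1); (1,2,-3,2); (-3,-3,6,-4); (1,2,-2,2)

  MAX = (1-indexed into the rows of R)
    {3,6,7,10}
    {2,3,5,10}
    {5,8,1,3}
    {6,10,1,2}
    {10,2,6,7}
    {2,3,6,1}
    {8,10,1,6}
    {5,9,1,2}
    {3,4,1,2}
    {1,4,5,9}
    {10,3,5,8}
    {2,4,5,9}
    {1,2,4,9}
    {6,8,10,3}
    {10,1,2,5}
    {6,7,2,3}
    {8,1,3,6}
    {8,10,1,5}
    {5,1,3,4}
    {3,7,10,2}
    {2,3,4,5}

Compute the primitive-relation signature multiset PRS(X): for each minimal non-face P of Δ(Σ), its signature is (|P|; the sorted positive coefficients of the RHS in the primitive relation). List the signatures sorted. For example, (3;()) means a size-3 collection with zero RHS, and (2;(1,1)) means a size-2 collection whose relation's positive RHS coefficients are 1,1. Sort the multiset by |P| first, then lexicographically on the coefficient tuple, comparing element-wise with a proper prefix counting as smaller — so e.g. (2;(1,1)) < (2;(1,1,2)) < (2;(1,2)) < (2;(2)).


Δ(Σ) — 10 vertices, 18 min non-faces:

  P={2,8}:  v_{2} + v_{8} = 0 ; sig = (2;())
  P={5,6}:  v_{5} + v_{6} = 0 ; sig = (2;())
  P={3,9}:  v_{3} + v_{9} = v_{4} ; sig = (2;(1))
  P={1,7}:  v_{1} + v_{7} = v_{2} + v_{6} ; sig = (2;(1,1))
  P={9,10}:  v_{9} + v_{10} = v_{2} + v_{5} ; sig = (2;(1,1))
  P={4,10}:  v_{4} + v_{10} = v_{2} + v_{3} + v_{5} ; sig = (2;(1,1,1))
  P={5,7}:  v_{5} + v_{7} = v_{2} + v_{3} + v_{10} ; sig = (2;(1,1,1))
  P={6,9}:  v_{6} + v_{9} = v_{1} + v_{2} + v_{3} ; sig = (2;(1,1,1))
  P={7,8}:  v_{7} + v_{8} = v_{3} + v_{6} + v_{10} ; sig = (2;(1,1,1))
  P={8,9}:  v_{8} + v_{9} = v_{1} + v_{3} + v_{5} ; sig = (2;(1,1,1))
  P={4,6}:  v_{4} + v_{6} = v_{1} + v_{2} + 2·v_{3} ; sig = (2;(1,1,2))
  P={4,8}:  v_{4} + v_{8} = v_{1} + 2·v_{3} + v_{5} ; sig = (2;(1,1,2))
  P={7,9}:  v_{7} + v_{9} = 2·v_{2} + v_{3} ; sig = (2;(1,2))
  P={4,7}:  v_{4} + v_{7} = 2·v_{2} + 2·v_{3} ; sig = (2;(2,2))
  P={1,3,10}:  v_{1} + v_{3} + v_{10} = 0 ; sig = (3;())
  P={1,2,3,5}:  v_{1} + v_{2} + v_{3} + v_{5} = v_{9} ; sig = (4;(1))
  P={2,3,6,10}:  v_{2} + v_{3} + v_{6} + v_{10} = v_{7} ; sig = (4;(1))
  P={1,2,4,5}:  v_{1} + v_{2} + v_{4} + v_{5} = 2·v_{9} ; sig = (4;(2))

Sorted signature multiset PRS(X):
{ (2;()) ×2,  (2;(1)),  (2;(1,1)) ×2,  (2;(1,1,1)) ×5,  (2;(1,1,2)) ×2,  (2;(1,2)),  (2;(2,2)),  (3;()),  (4;(1)) ×2,  (4;(2)) }


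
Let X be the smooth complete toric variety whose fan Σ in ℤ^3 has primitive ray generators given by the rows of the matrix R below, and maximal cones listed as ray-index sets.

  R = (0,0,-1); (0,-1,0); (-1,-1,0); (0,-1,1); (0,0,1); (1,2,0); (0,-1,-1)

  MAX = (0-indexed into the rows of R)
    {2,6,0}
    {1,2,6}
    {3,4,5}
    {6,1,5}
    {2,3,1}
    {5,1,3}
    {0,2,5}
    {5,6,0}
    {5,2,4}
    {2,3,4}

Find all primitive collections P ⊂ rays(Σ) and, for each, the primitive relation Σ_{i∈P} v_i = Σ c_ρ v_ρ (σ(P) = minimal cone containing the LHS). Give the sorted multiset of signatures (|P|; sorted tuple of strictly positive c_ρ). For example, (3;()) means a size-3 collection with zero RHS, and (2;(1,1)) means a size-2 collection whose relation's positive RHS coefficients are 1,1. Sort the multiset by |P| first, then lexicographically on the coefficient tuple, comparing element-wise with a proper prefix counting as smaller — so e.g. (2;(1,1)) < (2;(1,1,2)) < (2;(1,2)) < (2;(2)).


The 9 primitive collections of Σ (r=7, n=3):

  P = {0,4}:  v_{0} + v_{4} = 0  ⇒ sig = (2;())
  P = {0,1}:  v_{0} + v_{1} = v_{6}  ⇒ sig = (2;(1))
  P = {0,3}:  v_{0} + v_{3} = v_{1}  ⇒ sig = (2;(1))
  P = {1,4}:  v_{1} + v_{4} = v_{3}  ⇒ sig = (2;(1))
  P = {4,6}:  v_{4} + v_{6} = v_{1}  ⇒ sig = (2;(1))
  P = {3,6}:  v_{3} + v_{6} = 2·v_{1}  ⇒ sig = (2;(2))
  P = {1,2,5}:  v_{1} + v_{2} + v_{5} = 0  ⇒ sig = (3;())
  P = {2,3,5}:  v_{2} + v_{3} + v_{5} = v_{4}  ⇒ sig = (3;(1))
  P = {2,5,6}:  v_{2} + v_{5} + v_{6} = v_{0}  ⇒ sig = (3;(1))

Hence PRS(X_Σ) =
    (2;())
    (2;(1))
    (2;(1))
    (2;(1))
    (2;(1))
    (2;(2))
    (3;())
    (3;(1))
    (3;(1))


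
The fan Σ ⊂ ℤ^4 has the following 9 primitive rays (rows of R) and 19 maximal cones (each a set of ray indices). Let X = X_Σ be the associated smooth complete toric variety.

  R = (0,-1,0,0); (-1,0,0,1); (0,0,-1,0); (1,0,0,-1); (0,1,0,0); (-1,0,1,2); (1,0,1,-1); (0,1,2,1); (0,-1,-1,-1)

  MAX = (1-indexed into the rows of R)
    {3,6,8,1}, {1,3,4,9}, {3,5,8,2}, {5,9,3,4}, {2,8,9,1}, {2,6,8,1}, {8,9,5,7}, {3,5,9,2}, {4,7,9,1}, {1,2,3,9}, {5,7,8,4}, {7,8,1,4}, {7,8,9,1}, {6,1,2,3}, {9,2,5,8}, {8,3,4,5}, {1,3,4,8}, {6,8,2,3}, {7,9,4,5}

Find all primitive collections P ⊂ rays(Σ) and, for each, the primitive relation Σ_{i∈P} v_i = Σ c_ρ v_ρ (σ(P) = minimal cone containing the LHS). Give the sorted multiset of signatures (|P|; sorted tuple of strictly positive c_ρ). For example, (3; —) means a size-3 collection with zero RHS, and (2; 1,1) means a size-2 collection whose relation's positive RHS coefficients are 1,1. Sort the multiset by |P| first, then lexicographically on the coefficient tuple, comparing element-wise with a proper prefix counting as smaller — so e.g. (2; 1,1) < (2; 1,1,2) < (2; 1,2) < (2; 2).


|primitive collections| = 11. Relations:

  • {1,5}:  v_{1} + v_{5} = 0  ⇒ sig = (2; —)
  • {2,4}:  v_{2} + v_{4} = 0  ⇒ sig = (2; —)
  • {3,7}:  v_{3} + v_{7} = v_{4}  ⇒ sig = (2; 1)
  • {2,7}:  v_{2} + v_{7} = v_{8} + v_{9}  ⇒ sig = (2; 1,1)
  • {6,7}:  v_{6} + v_{7} = v_{1} + v_{8}  ⇒ sig = (2; 1,1)
  • {6,9}:  v_{6} + v_{9} = v_{1} + v_{2}  ⇒ sig = (2; 1,1)
  • {4,6}:  v_{4} + v_{6} = v_{1} + v_{3} + v_{8}  ⇒ sig = (2; 1,1,1)
  • {5,6}:  v_{5} + v_{6} = v_{2} + v_{3} + v_{8}  ⇒ sig = (2; 1,1,1)
  • {3,8,9}:  v_{3} + v_{8} + v_{9} = 0  ⇒ sig = (3; —)
  • {4,8,9}:  v_{4} + v_{8} + v_{9} = v_{7}  ⇒ sig = (3; 1)
  • {1,2,3,8}:  v_{1} + v_{2} + v_{3} + v_{8} = v_{6}  ⇒ sig = (4; 1)

Sorted signature multiset PRS(X):
{ (2; —) ×2,  (2; 1),  (2; 1,1) ×3,  (2; 1,1,1) ×2,  (3; —),  (3; 1),  (4; 1) }


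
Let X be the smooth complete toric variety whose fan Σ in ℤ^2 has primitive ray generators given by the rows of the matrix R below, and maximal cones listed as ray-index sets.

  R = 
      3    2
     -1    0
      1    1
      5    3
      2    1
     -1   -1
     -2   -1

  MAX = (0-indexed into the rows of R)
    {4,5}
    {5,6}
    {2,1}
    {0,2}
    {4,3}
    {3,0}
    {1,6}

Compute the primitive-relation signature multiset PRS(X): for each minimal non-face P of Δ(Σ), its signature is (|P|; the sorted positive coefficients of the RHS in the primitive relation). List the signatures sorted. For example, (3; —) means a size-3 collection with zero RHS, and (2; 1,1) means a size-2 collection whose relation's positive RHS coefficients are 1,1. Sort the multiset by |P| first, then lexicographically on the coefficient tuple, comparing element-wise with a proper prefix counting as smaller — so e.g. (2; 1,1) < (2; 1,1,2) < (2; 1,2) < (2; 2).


14 collections generate NE(X_Σ); each relation:

  P={2,5}:  v_{2} + v_{5} = 0 ; sig = (2; —)
  P={4,6}:  v_{4} + v_{6} = 0 ; sig = (2; —)
  P={0,4}:  v_{0} + v_{4} = v_{3} ; sig = (2; 1)
  P={0,5}:  v_{0} + v_{5} = v_{4} ; sig = (2; 1)
  P={0,6}:  v_{0} + v_{6} = v_{2} ; sig = (2; 1)
  P={1,4}:  v_{1} + v_{4} = v_{2} ; sig = (2; 1)
  P={1,5}:  v_{1} + v_{5} = v_{6} ; sig = (2; 1)
  P={2,4}:  v_{2} + v_{4} = v_{0} ; sig = (2; 1)
  P={2,6}:  v_{2} + v_{6} = v_{1} ; sig = (2; 1)
  P={3,6}:  v_{3} + v_{6} = v_{0} ; sig = (2; 1)
  P={1,3}:  v_{1} + v_{3} = v_{0} + v_{2} ; sig = (2; 1,1)
  P={0,1}:  v_{0} + v_{1} = 2·v_{2} ; sig = (2; 2)
  P={2,3}:  v_{2} + v_{3} = 2·v_{0} ; sig = (2; 2)
  P={3,5}:  v_{3} + v_{5} = 2·v_{4} ; sig = (2; 2)

Hence PRS(X_Σ) =
[(2; —), (2; —), (2; 1), (2; 1), (2; 1), (2; 1), (2; 1), (2; 1), (2; 1), (2; 1), (2; 1,1), (2; 2), (2; 2), (2; 2)]


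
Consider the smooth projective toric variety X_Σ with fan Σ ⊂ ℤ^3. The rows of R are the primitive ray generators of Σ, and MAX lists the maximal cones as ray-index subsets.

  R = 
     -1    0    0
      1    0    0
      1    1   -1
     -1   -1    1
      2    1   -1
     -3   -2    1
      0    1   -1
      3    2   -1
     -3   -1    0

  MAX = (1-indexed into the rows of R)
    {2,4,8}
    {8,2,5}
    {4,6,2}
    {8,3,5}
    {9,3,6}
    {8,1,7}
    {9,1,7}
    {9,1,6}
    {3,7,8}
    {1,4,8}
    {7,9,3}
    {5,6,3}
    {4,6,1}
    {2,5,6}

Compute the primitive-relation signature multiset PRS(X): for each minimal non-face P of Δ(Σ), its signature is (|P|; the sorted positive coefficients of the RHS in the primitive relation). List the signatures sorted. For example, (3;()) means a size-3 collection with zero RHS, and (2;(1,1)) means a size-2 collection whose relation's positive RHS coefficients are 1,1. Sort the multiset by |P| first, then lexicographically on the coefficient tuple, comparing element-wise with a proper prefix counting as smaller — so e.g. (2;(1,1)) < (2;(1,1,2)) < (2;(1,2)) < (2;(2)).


Δ(Σ) — 9 vertices, 15 min non-faces:

  {1,2}:  v_{1} + v_{2} = 0 ; sig = (2;())
  {3,4}:  v_{3} + v_{4} = 0 ; sig = (2;())
  {6,8}:  v_{6} + v_{8} = 0 ; sig = (2;())
  {1,3}:  v_{1} + v_{3} = v_{7} ; sig = (2;(1))
  {1,5}:  v_{1} + v_{5} = v_{3} ; sig = (2;(1))
  {2,3}:  v_{2} + v_{3} = v_{5} ; sig = (2;(1))
  {2,7}:  v_{2} + v_{7} = v_{3} ; sig = (2;(1))
  {4,5}:  v_{4} + v_{5} = v_{2} ; sig = (2;(1))
  {4,7}:  v_{4} + v_{7} = v_{1} ; sig = (2;(1))
  {6,7}:  v_{6} + v_{7} = v_{9} ; sig = (2;(1))
  {8,9}:  v_{8} + v_{9} = v_{7} ; sig = (2;(1))
  {2,9}:  v_{2} + v_{9} = v_{3} + v_{6} ; sig = (2;(1,1))
  {4,9}:  v_{4} + v_{9} = v_{1} + v_{6} ; sig = (2;(1,1))
  {5,9}:  v_{5} + v_{9} = 2·v_{3} + v_{6} ; sig = (2;(1,2))
  {5,7}:  v_{5} + v_{7} = 2·v_{3} ; sig = (2;(2))

so the primitive-relation signature multiset is
    |P|=2: 15 collections, coeffs (), (), (), (1), (1), (1), (1), (1), (1), (1), (1), (1,1), (1,1), (1,2), (2)


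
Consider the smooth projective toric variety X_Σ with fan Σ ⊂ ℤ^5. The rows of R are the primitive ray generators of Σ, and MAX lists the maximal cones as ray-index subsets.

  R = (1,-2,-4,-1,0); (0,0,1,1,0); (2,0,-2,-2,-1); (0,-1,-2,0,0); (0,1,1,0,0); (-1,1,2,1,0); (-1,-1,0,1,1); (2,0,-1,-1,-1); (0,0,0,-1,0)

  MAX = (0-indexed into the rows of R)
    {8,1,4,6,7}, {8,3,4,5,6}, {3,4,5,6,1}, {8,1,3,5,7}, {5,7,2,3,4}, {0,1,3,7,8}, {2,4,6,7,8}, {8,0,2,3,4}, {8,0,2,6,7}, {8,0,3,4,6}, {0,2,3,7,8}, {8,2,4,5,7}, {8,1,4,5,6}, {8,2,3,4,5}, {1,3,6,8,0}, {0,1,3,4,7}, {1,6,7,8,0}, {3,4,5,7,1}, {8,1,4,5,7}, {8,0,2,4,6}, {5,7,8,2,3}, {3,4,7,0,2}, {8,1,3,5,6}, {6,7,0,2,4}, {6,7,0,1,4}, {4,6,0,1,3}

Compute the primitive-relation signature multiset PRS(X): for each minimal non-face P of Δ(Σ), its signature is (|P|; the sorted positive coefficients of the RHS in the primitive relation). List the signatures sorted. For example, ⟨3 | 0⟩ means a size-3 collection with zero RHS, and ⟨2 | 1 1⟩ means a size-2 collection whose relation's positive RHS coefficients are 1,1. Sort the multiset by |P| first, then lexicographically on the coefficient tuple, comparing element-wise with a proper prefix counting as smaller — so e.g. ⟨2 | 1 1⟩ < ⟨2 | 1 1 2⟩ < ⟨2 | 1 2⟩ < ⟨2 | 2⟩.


Σ has 10 primitive collections:

  P={0,5}:  v_{0} + v_{5} = v_{3}  ⟹  sig = ⟨2 | 1⟩
  P={1,2}:  v_{1} + v_{2} = v_{7}  ⟹  sig = ⟨2 | 1⟩
  P={2,5,6}:  v_{2} + v_{5} + v_{6} = 0  ⟹  sig = ⟨3 | 0⟩
  P={2,3,6}:  v_{2} + v_{3} + v_{6} = v_{0}  ⟹  sig = ⟨3 | 1⟩
  P={5,6,7}:  v_{5} + v_{6} + v_{7} = v_{1}  ⟹  sig = ⟨3 | 1⟩
  P={3,6,7}:  v_{3} + v_{6} + v_{7} = v_{0} + v_{1}  ⟹  sig = ⟨3 | 1 1⟩
  P={1,3,4,8}:  v_{1} + v_{3} + v_{4} + v_{8} = 0  ⟹  sig = ⟨4 | 0⟩
  P={3,4,7,8}:  v_{3} + v_{4} + v_{7} + v_{8} = v_{2}  ⟹  sig = ⟨4 | 1⟩
  P={0,1,4,8}:  v_{0} + v_{1} + v_{4} + v_{8} = v_{2} + v_{6}  ⟹  sig = ⟨4 | 1 1⟩
  P={0,4,7,8}:  v_{0} + v_{4} + v_{7} + v_{8} = 2·v_{2} + v_{6}  ⟹  sig = ⟨4 | 1 2⟩

so the primitive-relation signature multiset is
    ⟨2 | 1⟩
    ⟨2 | 1⟩
    ⟨3 | 0⟩
    ⟨3 | 1⟩
    ⟨3 | 1⟩
    ⟨3 | 1 1⟩
    ⟨4 | 0⟩
    ⟨4 | 1⟩
    ⟨4 | 1 1⟩
    ⟨4 | 1 2⟩


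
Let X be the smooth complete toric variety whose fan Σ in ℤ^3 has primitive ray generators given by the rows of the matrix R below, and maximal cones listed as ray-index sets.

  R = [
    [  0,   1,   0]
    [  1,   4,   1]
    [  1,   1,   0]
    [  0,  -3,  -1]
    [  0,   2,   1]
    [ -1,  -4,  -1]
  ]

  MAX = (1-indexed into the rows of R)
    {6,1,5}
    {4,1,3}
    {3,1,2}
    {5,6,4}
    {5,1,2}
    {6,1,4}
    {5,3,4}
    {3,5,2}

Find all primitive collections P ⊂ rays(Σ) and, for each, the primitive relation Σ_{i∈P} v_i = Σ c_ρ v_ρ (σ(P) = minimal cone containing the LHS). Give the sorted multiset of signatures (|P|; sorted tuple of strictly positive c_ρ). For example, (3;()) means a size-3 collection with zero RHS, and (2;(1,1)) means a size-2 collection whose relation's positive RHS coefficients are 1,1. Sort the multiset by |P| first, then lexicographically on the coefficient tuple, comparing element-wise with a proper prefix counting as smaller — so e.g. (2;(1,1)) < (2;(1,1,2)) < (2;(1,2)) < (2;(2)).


5 minimal non-faces of Δ(Σ) (on 6 rays):

  • {2,6}:  v_{2} + v_{6} = 0  →  sig = (2;())
  • {2,4}:  v_{2} + v_{4} = v_{3}  →  sig = (2;(1))
  • {3,6}:  v_{3} + v_{6} = v_{4}  →  sig = (2;(1))
  • {1,4,5}:  v_{1} + v_{4} + v_{5} = 0  →  sig = (3;())
  • {1,3,5}:  v_{1} + v_{3} + v_{5} = v_{2}  →  sig = (3;(1))

Hence PRS(X_Σ) =
[(2;()), (2;(1)), (2;(1)), (3;()), (3;(1))]


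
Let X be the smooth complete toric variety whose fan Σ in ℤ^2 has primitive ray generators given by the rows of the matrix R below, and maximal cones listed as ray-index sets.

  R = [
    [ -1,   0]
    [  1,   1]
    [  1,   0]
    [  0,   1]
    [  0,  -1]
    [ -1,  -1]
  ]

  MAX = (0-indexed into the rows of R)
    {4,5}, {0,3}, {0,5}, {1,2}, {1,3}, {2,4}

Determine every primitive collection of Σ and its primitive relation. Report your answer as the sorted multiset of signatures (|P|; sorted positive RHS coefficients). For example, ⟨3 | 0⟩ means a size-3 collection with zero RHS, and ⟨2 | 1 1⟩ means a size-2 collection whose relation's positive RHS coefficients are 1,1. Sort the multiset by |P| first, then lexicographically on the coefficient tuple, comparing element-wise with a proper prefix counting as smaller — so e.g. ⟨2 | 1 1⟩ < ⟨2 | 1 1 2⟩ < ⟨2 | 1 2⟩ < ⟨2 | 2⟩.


Minimal non-faces — 9 found among 6 rays, 6 max cones:

  P={0,2}:  v_{0} + v_{2} = 0  →  sig = ⟨2 | 0⟩
  P={1,5}:  v_{1} + v_{5} = 0  →  sig = ⟨2 | 0⟩
  P={3,4}:  v_{3} + v_{4} = 0  →  sig = ⟨2 | 0⟩
  P={0,1}:  v_{0} + v_{1} = v_{3}  →  sig = ⟨2 | 1⟩
  P={0,4}:  v_{0} + v_{4} = v_{5}  →  sig = ⟨2 | 1⟩
  P={1,4}:  v_{1} + v_{4} = v_{2}  →  sig = ⟨2 | 1⟩
  P={2,3}:  v_{2} + v_{3} = v_{1}  →  sig = ⟨2 | 1⟩
  P={2,5}:  v_{2} + v_{5} = v_{4}  →  sig = ⟨2 | 1⟩
  P={3,5}:  v_{3} + v_{5} = v_{0}  →  sig = ⟨2 | 1⟩

Signatures (|P|; sorted positive RHS coefficients), sorted:
[⟨2 | 0⟩, ⟨2 | 0⟩, ⟨2 | 0⟩, ⟨2 | 1⟩, ⟨2 | 1⟩, ⟨2 | 1⟩, ⟨2 | 1⟩, ⟨2 | 1⟩, ⟨2 | 1⟩]


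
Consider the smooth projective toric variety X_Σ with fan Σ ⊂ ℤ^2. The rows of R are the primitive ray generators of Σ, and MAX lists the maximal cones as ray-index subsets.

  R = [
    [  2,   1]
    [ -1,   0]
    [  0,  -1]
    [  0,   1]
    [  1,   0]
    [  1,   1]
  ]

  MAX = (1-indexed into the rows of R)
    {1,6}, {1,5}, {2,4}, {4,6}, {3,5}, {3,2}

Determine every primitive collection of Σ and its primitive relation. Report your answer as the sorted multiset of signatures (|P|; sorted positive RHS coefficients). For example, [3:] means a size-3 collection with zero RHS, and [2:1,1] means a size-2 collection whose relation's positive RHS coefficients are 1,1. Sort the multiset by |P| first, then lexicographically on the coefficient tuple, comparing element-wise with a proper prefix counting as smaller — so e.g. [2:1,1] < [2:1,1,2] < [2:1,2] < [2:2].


Primitive collections (9):

  • {2,5}:  v_{2} + v_{5} = 0  ⇒ sig = [2:]
  • {3,4}:  v_{3} + v_{4} = 0  ⇒ sig = [2:]
  • {1,2}:  v_{1} + v_{2} = v_{6}  ⇒ sig = [2:1]
  • {2,6}:  v_{2} + v_{6} = v_{4}  ⇒ sig = [2:1]
  • {3,6}:  v_{3} + v_{6} = v_{5}  ⇒ sig = [2:1]
  • {4,5}:  v_{4} + v_{5} = v_{6}  ⇒ sig = [2:1]
  • {5,6}:  v_{5} + v_{6} = v_{1}  ⇒ sig = [2:1]
  • {1,3}:  v_{1} + v_{3} = 2·v_{5}  ⇒ sig = [2:2]
  • {1,4}:  v_{1} + v_{4} = 2·v_{6}  ⇒ sig = [2:2]

Signatures (|P|; sorted positive RHS coefficients), sorted:
    |P|=2: 9 collections, coeffs (), (), (1), (1), (1), (1), (1), (2), (2)


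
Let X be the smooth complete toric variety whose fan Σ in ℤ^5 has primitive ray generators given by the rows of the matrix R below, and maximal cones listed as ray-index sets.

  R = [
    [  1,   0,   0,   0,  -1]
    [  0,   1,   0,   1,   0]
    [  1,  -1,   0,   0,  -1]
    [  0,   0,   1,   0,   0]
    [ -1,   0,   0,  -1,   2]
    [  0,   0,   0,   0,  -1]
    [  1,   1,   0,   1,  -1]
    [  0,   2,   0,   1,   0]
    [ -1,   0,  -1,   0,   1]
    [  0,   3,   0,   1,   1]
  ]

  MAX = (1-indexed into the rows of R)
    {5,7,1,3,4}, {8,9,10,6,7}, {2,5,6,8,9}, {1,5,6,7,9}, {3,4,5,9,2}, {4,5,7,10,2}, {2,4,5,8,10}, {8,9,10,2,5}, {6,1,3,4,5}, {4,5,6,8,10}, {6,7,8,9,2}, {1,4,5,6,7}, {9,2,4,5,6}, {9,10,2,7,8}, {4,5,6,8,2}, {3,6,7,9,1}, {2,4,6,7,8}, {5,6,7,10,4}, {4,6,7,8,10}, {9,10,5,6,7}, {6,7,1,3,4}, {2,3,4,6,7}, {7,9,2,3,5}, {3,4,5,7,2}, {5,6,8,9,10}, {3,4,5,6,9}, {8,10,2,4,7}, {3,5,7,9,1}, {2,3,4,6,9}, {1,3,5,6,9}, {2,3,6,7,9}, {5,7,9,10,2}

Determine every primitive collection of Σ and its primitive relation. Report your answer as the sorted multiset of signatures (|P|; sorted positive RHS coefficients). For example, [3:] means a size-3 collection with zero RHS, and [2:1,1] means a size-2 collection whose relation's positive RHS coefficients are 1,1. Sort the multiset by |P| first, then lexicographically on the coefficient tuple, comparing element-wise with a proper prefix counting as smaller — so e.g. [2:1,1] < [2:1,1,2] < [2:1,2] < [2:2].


Primitive collections (14):

  P = {1,2}:  v_{1} + v_{2} = v_{7}  ⇒ sig = [2:1]
  P = {3,8}:  v_{3} + v_{8} = v_{7}  ⇒ sig = [2:1]
  P = {1,8}:  v_{1} + v_{8} = v_{5} + v_{6} + 2·v_{7}  ⇒ sig = [2:1,1,2]
  P = {3,10}:  v_{3} + v_{10} = v_{5} + 2·v_{7}  ⇒ sig = [2:1,2]
  P = {1,10}:  v_{1} + v_{10} = 2·v_{5} + v_{6} + 3·v_{7}  ⇒ sig = [2:1,2,3]
  P = {1,4,9}:  v_{1} + v_{4} + v_{9} = 0  ⇒ sig = [3:]
  P = {4,7,9}:  v_{4} + v_{7} + v_{9} = v_{2}  ⇒ sig = [3:1]
  P = {5,7,8}:  v_{5} + v_{7} + v_{8} = v_{10}  ⇒ sig = [3:1]
  P = {4,9,10}:  v_{4} + v_{9} + v_{10} = v_{2} + v_{5} + v_{8}  ⇒ sig = [3:1,1,1]
  P = {4,8,9}:  v_{4} + v_{8} + v_{9} = 2·v_{2} + v_{5} + v_{6}  ⇒ sig = [3:1,1,2]
  P = {2,6,10}:  v_{2} + v_{6} + v_{10} = 2·v_{8}  ⇒ sig = [3:2]
  P = {2,3,5,6}:  v_{2} + v_{3} + v_{5} + v_{6} = 0  ⇒ sig = [4:]
  P = {2,5,6,7}:  v_{2} + v_{5} + v_{6} + v_{7} = v_{8}  ⇒ sig = [4:1]
  P = {3,5,6,7}:  v_{3} + v_{5} + v_{6} + v_{7} = v_{1}  ⇒ sig = [4:1]

Sorted signature multiset PRS(X):
{ [2:1] ×2,  [2:1,1,2],  [2:1,2],  [2:1,2,3],  [3:],  [3:1] ×2,  [3:1,1,1],  [3:1,1,2],  [3:2],  [4:],  [4:1] ×2 }


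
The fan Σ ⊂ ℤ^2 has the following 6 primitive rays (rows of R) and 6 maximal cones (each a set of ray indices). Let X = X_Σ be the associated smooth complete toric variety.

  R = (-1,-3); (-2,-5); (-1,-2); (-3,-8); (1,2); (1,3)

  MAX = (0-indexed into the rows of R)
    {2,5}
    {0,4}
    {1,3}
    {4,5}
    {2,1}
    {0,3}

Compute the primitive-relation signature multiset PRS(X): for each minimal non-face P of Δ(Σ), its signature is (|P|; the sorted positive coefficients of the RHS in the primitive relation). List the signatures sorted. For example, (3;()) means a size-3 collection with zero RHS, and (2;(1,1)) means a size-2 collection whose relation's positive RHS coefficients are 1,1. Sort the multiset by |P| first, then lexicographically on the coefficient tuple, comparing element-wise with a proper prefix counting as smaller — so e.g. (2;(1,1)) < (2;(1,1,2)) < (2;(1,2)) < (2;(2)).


Minimal non-faces — 9 found among 6 rays, 6 max cones:

  P={0,5}:  v_{0} + v_{5} = 0  so sig = (2;())
  P={2,4}:  v_{2} + v_{4} = 0  so sig = (2;())
  P={0,1}:  v_{0} + v_{1} = v_{3}  so sig = (2;(1))
  P={0,2}:  v_{0} + v_{2} = v_{1}  so sig = (2;(1))
  P={1,4}:  v_{1} + v_{4} = v_{0}  so sig = (2;(1))
  P={1,5}:  v_{1} + v_{5} = v_{2}  so sig = (2;(1))
  P={3,5}:  v_{3} + v_{5} = v_{1}  so sig = (2;(1))
  P={2,3}:  v_{2} + v_{3} = 2·v_{1}  so sig = (2;(2))
  P={3,4}:  v_{3} + v_{4} = 2·v_{0}  so sig = (2;(2))

Sorted signature multiset PRS(X):
    |P|=2: 9 collections, coeffs (), (), (1), (1), (1), (1), (1), (2), (2)


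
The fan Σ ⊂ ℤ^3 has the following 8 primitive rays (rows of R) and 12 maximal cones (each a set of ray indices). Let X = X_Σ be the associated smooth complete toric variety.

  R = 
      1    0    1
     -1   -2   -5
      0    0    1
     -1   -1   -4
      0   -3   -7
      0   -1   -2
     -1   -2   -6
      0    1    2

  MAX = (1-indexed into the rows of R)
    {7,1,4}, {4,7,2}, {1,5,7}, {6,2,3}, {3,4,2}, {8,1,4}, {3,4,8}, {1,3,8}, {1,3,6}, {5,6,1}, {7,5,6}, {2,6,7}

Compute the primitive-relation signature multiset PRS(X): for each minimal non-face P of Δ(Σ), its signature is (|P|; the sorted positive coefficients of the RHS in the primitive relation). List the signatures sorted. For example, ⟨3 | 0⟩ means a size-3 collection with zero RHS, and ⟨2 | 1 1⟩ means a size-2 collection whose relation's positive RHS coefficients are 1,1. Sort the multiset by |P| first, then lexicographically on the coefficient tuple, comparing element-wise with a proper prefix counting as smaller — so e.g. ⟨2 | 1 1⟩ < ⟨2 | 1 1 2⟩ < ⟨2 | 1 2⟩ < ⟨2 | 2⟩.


Minimal non-faces — 12 found among 8 rays, 12 max cones:

  P = {6,8}:  v_{6} + v_{8} = 0 — sig = ⟨2 | 0⟩
  P = {3,7}:  v_{3} + v_{7} = v_{2} — sig = ⟨2 | 1⟩
  P = {4,6}:  v_{4} + v_{6} = v_{7} — sig = ⟨2 | 1⟩
  P = {7,8}:  v_{7} + v_{8} = v_{4} — sig = ⟨2 | 1⟩
  P = {2,8}:  v_{2} + v_{8} = v_{3} + v_{4} — sig = ⟨2 | 1 1⟩
  P = {5,8}:  v_{5} + v_{8} = v_{1} + v_{7} — sig = ⟨2 | 1 1⟩
  P = {4,5}:  v_{4} + v_{5} = v_{1} + 2·v_{7} — sig = ⟨2 | 1 2⟩
  P = {2,5}:  v_{2} + v_{5} = 3·v_{6} + v_{7} — sig = ⟨2 | 1 3⟩
  P = {1,2}:  v_{1} + v_{2} = 2·v_{6} — sig = ⟨2 | 2⟩
  P = {3,5}:  v_{3} + v_{5} = 3·v_{6} — sig = ⟨2 | 3⟩
  P = {1,3,4}:  v_{1} + v_{3} + v_{4} = v_{6} — sig = ⟨3 | 1⟩
  P = {1,6,7}:  v_{1} + v_{6} + v_{7} = v_{5} — sig = ⟨3 | 1⟩

Sorted signature multiset PRS(X):
[⟨2 | 0⟩, ⟨2 | 1⟩, ⟨2 | 1⟩, ⟨2 | 1⟩, ⟨2 | 1 1⟩, ⟨2 | 1 1⟩, ⟨2 | 1 2⟩, ⟨2 | 1 3⟩, ⟨2 | 2⟩, ⟨2 | 3⟩, ⟨3 | 1⟩, ⟨3 | 1⟩]


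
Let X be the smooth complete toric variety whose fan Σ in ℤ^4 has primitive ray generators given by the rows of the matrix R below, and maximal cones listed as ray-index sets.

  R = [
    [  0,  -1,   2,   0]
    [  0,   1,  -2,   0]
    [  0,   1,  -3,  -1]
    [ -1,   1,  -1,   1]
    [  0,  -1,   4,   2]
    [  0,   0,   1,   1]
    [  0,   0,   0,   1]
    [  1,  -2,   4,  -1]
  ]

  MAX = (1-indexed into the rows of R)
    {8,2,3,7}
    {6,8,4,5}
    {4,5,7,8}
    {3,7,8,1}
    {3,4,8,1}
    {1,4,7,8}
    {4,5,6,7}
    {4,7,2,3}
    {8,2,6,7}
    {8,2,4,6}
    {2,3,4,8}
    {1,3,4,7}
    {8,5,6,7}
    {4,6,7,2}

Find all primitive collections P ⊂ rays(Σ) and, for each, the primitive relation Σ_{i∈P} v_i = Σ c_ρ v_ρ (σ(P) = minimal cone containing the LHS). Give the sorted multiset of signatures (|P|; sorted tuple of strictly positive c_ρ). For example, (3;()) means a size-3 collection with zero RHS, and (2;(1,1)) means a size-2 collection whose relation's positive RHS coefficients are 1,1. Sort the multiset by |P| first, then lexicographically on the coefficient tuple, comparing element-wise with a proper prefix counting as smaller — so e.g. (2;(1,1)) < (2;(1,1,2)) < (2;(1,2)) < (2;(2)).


9 minimal non-faces of Δ(Σ) (on 8 rays):

  P = {1,2}:  v_{1} + v_{2} = 0 ; sig = (2;())
  P = {3,5}:  v_{3} + v_{5} = v_{6} ; sig = (2;(1))
  P = {3,6}:  v_{3} + v_{6} = v_{2} ; sig = (2;(1))
  P = {1,6}:  v_{1} + v_{6} = v_{4} + v_{7} + v_{8} ; sig = (2;(1,1,1))
  P = {2,5}:  v_{2} + v_{5} = 2·v_{6} ; sig = (2;(2))
  P = {1,5}:  v_{1} + v_{5} = 2·v_{4} + 2·v_{7} + 2·v_{8} ; sig = (2;(2,2,2))
  P = {3,4,7,8}:  v_{3} + v_{4} + v_{7} + v_{8} = 0 ; sig = (4;())
  P = {2,4,7,8}:  v_{2} + v_{4} + v_{7} + v_{8} = v_{6} ; sig = (4;(1))
  P = {4,6,7,8}:  v_{4} + v_{6} + v_{7} + v_{8} = v_{5} ; sig = (4;(1))

Hence PRS(X_Σ) =
    (2;())
    (2;(1))
    (2;(1))
    (2;(1,1,1))
    (2;(2))
    (2;(2,2,2))
    (4;())
    (4;(1))
    (4;(1))


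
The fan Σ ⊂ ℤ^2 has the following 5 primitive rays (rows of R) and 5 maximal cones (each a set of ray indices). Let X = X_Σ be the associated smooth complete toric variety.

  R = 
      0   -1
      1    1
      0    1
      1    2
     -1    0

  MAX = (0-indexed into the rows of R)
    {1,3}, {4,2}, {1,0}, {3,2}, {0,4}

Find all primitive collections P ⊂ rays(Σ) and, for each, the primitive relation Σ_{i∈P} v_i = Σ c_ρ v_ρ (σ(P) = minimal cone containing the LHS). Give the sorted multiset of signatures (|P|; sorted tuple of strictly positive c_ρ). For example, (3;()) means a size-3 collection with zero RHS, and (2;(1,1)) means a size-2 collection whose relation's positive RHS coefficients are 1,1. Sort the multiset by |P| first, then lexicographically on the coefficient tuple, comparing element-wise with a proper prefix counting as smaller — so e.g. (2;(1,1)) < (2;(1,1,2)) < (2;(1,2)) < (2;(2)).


|primitive collections| = 5. Relations:

  {0,2}:  v_{0} + v_{2} = 0  ⇒ sig = (2;())
  {0,3}:  v_{0} + v_{3} = v_{1}  ⇒ sig = (2;(1))
  {1,2}:  v_{1} + v_{2} = v_{3}  ⇒ sig = (2;(1))
  {1,4}:  v_{1} + v_{4} = v_{2}  ⇒ sig = (2;(1))
  {3,4}:  v_{3} + v_{4} = 2·v_{2}  ⇒ sig = (2;(2))

Signatures (|P|; sorted positive RHS coefficients), sorted:
    |P|=2: 5 collections, coeffs (), (1), (1), (1), (2)


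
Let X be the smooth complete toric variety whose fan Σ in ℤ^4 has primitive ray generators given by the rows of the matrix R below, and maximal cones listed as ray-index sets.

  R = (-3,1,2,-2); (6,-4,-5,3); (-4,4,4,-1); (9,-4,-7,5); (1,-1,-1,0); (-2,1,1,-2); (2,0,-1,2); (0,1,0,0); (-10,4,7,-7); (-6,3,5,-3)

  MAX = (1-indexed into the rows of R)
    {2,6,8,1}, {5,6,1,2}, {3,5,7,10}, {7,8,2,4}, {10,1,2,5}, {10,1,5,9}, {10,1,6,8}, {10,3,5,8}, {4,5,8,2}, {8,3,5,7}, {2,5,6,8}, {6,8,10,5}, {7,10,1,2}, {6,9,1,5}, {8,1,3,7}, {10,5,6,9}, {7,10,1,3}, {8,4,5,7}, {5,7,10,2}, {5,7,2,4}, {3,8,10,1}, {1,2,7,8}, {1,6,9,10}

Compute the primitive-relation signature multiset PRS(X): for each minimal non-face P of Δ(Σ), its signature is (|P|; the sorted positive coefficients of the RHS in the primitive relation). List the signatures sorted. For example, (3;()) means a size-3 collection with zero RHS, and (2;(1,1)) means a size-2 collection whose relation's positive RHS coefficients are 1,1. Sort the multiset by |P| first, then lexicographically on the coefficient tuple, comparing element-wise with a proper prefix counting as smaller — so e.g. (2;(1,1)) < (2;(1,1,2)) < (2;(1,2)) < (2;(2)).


Σ has 20 primitive collections:

  • {2,3}:  v_{2} + v_{3} = v_{7} ; sig = (2;(1))
  • {6,7}:  v_{6} + v_{7} = v_{8} ; sig = (2;(1))
  • {1,4}:  v_{1} + v_{4} = v_{2} + v_{8} ; sig = (2;(1,1))
  • {4,9}:  v_{4} + v_{9} = v_{5} + v_{6} ; sig = (2;(1,1))
  • {4,10}:  v_{4} + v_{10} = v_{5} + v_{7} ; sig = (2;(1,1))
  • {7,9}:  v_{7} + v_{9} = v_{6} + v_{10} ; sig = (2;(1,1))
  • {3,4}:  v_{3} + v_{4} = v_{5} + 2·v_{7} + v_{8} ; sig = (2;(1,1,2))
  • {3,9}:  v_{3} + v_{9} = v_{6} + v_{8} + 2·v_{10} ; sig = (2;(1,1,2))
  • {4,6}:  v_{4} + v_{6} = v_{2} + v_{5} + 2·v_{8} ; sig = (2;(1,1,2))
  • {3,6}:  v_{3} + v_{6} = 2·v_{8} + v_{10} ; sig = (2;(1,2))
  • {8,9}:  v_{8} + v_{9} = 2·v_{6} + v_{10} ; sig = (2;(1,2))
  • {2,9}:  v_{2} + v_{9} = 2·v_{1} + 2·v_{5} ; sig = (2;(2,2))
  • {1,5,7}:  v_{1} + v_{5} + v_{7} = 0 ; sig = (3;())
  • {2,8,10}:  v_{2} + v_{8} + v_{10} = 0 ; sig = (3;())
  • {1,5,8}:  v_{1} + v_{5} + v_{8} = v_{6} ; sig = (3;(1))
  • {7,8,10}:  v_{7} + v_{8} + v_{10} = v_{3} ; sig = (3;(1))
  • {1,3,5}:  v_{1} + v_{3} + v_{5} = v_{8} + v_{10} ; sig = (3;(1,1))
  • {2,6,10}:  v_{2} + v_{6} + v_{10} = v_{1} + v_{5} ; sig = (3;(1,1))
  • {1,5,6,10}:  v_{1} + v_{5} + v_{6} + v_{10} = v_{9} ; sig = (4;(1))
  • {2,5,7,8}:  v_{2} + v_{5} + v_{7} + v_{8} = v_{4} ; sig = (4;(1))

so the primitive-relation signature multiset is
    |P|=2: 12 collections, coeffs (1), (1), (1,1), (1,1), (1,1), (1,1), (1,1,2), (1,1,2), (1,1,2), (1,2), (1,2), (2,2)
    |P|=3: 6 collections, coeffs (), (), (1), (1), (1,1), (1,1)
    |P|=4: 2 collections, coeffs (1), (1)


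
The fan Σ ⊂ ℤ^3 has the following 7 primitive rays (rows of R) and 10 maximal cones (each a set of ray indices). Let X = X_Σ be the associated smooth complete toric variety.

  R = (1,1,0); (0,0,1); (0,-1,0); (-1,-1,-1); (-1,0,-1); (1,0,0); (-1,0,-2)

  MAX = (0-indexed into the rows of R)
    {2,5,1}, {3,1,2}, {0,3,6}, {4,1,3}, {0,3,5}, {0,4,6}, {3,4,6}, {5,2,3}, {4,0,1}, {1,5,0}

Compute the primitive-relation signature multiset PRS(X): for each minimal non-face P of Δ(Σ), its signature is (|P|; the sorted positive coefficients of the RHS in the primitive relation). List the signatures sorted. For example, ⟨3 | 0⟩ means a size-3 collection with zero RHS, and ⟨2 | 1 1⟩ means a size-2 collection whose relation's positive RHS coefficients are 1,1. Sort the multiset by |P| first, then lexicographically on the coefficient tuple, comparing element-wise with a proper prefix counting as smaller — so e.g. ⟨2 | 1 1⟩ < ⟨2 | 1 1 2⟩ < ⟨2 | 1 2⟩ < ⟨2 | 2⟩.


9 minimal non-faces of Δ(Σ) (on 7 rays):

  {0,2}:  v_{0} + v_{2} = v_{5} ; sig = ⟨2 | 1⟩
  {1,6}:  v_{1} + v_{6} = v_{4} ; sig = ⟨2 | 1⟩
  {2,4}:  v_{2} + v_{4} = v_{3} ; sig = ⟨2 | 1⟩
  {4,5}:  v_{4} + v_{5} = v_{0} + v_{3} ; sig = ⟨2 | 1 1⟩
  {2,6}:  v_{2} + v_{6} = v_{0} + 2·v_{3} ; sig = ⟨2 | 1 2⟩
  {5,6}:  v_{5} + v_{6} = 2·v_{0} + 2·v_{3} ; sig = ⟨2 | 2 2⟩
  {0,1,3}:  v_{0} + v_{1} + v_{3} = 0 ; sig = ⟨3 | 0⟩
  {0,3,4}:  v_{0} + v_{3} + v_{4} = v_{6} ; sig = ⟨3 | 1⟩
  {1,3,5}:  v_{1} + v_{3} + v_{5} = v_{2} ; sig = ⟨3 | 1⟩

Hence PRS(X_Σ) =
[⟨2 | 1⟩, ⟨2 | 1⟩, ⟨2 | 1⟩, ⟨2 | 1 1⟩, ⟨2 | 1 2⟩, ⟨2 | 2 2⟩, ⟨3 | 0⟩, ⟨3 | 1⟩, ⟨3 | 1⟩]


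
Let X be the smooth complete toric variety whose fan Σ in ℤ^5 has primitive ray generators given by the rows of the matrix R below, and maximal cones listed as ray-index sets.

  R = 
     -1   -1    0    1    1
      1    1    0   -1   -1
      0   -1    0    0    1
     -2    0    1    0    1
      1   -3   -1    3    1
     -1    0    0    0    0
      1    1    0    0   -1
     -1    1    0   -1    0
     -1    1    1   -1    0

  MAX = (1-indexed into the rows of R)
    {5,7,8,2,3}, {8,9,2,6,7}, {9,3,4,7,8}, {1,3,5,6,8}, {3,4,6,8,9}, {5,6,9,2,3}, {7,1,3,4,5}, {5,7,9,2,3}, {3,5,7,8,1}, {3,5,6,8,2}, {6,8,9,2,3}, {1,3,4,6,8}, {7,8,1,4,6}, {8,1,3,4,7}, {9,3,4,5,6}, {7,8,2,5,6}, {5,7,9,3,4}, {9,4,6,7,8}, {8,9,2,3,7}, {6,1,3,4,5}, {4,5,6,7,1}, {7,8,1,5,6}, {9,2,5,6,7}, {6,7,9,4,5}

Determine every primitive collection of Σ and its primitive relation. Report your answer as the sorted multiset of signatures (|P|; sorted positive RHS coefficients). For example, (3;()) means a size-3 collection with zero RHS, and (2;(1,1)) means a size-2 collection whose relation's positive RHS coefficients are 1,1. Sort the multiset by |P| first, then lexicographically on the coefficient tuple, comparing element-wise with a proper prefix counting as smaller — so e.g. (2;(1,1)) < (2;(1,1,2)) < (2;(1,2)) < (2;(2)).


|primitive collections| = 6. Relations:

  P={1,2}:  v_{1} + v_{2} = 0  so sig = (2;())
  P={1,9}:  v_{1} + v_{9} = v_{4}  so sig = (2;(1))
  P={2,4}:  v_{2} + v_{4} = v_{9}  so sig = (2;(1))
  P={3,6,7}:  v_{3} + v_{6} + v_{7} = 0  so sig = (3;())
  P={5,8,9}:  v_{5} + v_{8} + v_{9} = v_{1}  so sig = (3;(1))
  P={4,5,8}:  v_{4} + v_{5} + v_{8} = 2·v_{1}  so sig = (3;(2))

Sorted signature multiset PRS(X):
{ (2;()),  (2;(1)) ×2,  (3;()),  (3;(1)),  (3;(2)) }


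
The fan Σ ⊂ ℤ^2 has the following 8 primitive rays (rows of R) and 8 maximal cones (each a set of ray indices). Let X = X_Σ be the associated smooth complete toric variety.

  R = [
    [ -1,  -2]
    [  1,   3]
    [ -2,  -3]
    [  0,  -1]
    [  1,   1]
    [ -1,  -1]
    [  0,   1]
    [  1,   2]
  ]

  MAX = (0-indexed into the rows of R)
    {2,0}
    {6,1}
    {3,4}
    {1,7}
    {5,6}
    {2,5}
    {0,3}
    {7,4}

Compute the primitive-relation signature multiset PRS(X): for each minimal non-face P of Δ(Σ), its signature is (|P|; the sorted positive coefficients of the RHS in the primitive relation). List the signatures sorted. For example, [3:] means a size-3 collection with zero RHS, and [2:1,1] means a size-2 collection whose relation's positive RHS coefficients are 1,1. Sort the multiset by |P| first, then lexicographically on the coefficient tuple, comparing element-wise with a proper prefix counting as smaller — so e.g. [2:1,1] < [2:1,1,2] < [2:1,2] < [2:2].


20 minimal non-faces of Δ(Σ) (on 8 rays):

  P = {0,7}:  v_{0} + v_{7} = 0  →  sig = [2:]
  P = {3,6}:  v_{3} + v_{6} = 0  →  sig = [2:]
  P = {4,5}:  v_{4} + v_{5} = 0  →  sig = [2:]
  P = {0,1}:  v_{0} + v_{1} = v_{6}  →  sig = [2:1]
  P = {0,4}:  v_{0} + v_{4} = v_{3}  →  sig = [2:1]
  P = {0,5}:  v_{0} + v_{5} = v_{2}  →  sig = [2:1]
  P = {0,6}:  v_{0} + v_{6} = v_{5}  →  sig = [2:1]
  P = {1,3}:  v_{1} + v_{3} = v_{7}  →  sig = [2:1]
  P = {2,4}:  v_{2} + v_{4} = v_{0}  →  sig = [2:1]
  P = {2,7}:  v_{2} + v_{7} = v_{5}  →  sig = [2:1]
  P = {3,5}:  v_{3} + v_{5} = v_{0}  →  sig = [2:1]
  P = {3,7}:  v_{3} + v_{7} = v_{4}  →  sig = [2:1]
  P = {4,6}:  v_{4} + v_{6} = v_{7}  →  sig = [2:1]
  P = {5,7}:  v_{5} + v_{7} = v_{6}  →  sig = [2:1]
  P = {6,7}:  v_{6} + v_{7} = v_{1}  →  sig = [2:1]
  P = {1,2}:  v_{1} + v_{2} = v_{5} + v_{6}  →  sig = [2:1,1]
  P = {1,4}:  v_{1} + v_{4} = 2·v_{7}  →  sig = [2:2]
  P = {1,5}:  v_{1} + v_{5} = 2·v_{6}  →  sig = [2:2]
  P = {2,3}:  v_{2} + v_{3} = 2·v_{0}  →  sig = [2:2]
  P = {2,6}:  v_{2} + v_{6} = 2·v_{5}  →  sig = [2:2]

so the primitive-relation signature multiset is
{ [2:] ×3,  [2:1] ×12,  [2:1,1],  [2:2] ×4 }


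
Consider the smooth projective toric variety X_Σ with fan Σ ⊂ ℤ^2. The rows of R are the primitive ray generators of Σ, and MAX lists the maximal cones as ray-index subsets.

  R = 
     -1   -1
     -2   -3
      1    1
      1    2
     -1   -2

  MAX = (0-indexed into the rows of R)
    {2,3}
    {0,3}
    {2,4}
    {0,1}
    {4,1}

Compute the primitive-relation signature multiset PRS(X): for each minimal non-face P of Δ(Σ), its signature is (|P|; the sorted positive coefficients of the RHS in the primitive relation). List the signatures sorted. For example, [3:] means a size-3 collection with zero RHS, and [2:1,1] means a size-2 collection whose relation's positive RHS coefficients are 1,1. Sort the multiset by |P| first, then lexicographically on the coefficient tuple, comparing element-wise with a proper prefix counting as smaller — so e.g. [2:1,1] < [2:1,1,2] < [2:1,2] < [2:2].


Σ has 5 primitive collections:

  P = {0,2}:  v_{0} + v_{2} = 0  so sig = [2:]
  P = {3,4}:  v_{3} + v_{4} = 0  so sig = [2:]
  P = {0,4}:  v_{0} + v_{4} = v_{1}  so sig = [2:1]
  P = {1,2}:  v_{1} + v_{2} = v_{4}  so sig = [2:1]
  P = {1,3}:  v_{1} + v_{3} = v_{0}  so sig = [2:1]

Sorted signature multiset PRS(X):
[[2:], [2:], [2:1], [2:1], [2:1]]


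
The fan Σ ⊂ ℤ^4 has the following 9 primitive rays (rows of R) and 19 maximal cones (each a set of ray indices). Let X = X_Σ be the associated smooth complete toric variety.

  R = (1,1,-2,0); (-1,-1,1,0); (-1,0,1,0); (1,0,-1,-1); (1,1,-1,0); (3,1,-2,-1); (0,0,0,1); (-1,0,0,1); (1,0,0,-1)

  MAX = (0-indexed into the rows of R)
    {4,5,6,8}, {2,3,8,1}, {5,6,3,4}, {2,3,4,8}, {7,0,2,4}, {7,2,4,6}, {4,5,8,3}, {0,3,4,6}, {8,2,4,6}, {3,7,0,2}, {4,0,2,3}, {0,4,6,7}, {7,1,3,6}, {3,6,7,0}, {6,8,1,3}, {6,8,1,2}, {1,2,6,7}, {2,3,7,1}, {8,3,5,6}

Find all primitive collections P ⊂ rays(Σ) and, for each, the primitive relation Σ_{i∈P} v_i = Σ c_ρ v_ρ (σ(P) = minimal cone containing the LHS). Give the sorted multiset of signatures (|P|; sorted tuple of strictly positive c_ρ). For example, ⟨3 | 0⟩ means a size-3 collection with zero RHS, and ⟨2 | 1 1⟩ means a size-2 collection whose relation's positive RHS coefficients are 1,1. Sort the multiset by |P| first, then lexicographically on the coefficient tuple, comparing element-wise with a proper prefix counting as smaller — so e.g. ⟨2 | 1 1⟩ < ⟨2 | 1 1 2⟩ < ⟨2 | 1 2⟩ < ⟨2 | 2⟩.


Δ(Σ) — 9 vertices, 12 min non-faces:

  • {1,4}:  v_{1} + v_{4} = 0 ; sig = ⟨2 | 0⟩
  • {7,8}:  v_{7} + v_{8} = 0 ; sig = ⟨2 | 0⟩
  • {0,1}:  v_{0} + v_{1} = v_{3} + v_{7} ; sig = ⟨2 | 1 1⟩
  • {0,8}:  v_{0} + v_{8} = v_{3} + v_{4} ; sig = ⟨2 | 1 1⟩
  • {2,5}:  v_{2} + v_{5} = v_{4} + v_{8} ; sig = ⟨2 | 1 1⟩
  • {1,5}:  v_{1} + v_{5} = v_{3} + v_{6} + v_{8} ; sig = ⟨2 | 1 1 1⟩
  • {5,7}:  v_{5} + v_{7} = v_{3} + v_{4} + v_{6} ; sig = ⟨2 | 1 1 1⟩
  • {0,5}:  v_{0} + v_{5} = 2·v_{3} + 2·v_{4} + v_{6} ; sig = ⟨2 | 1 2 2⟩
  • {2,3,6}:  v_{2} + v_{3} + v_{6} = 0 ; sig = ⟨3 | 0⟩
  • {3,4,7}:  v_{3} + v_{4} + v_{7} = v_{0} ; sig = ⟨3 | 1⟩
  • {0,2,6}:  v_{0} + v_{2} + v_{6} = v_{4} + v_{7} ; sig = ⟨3 | 1 1⟩
  • {3,4,6,8}:  v_{3} + v_{4} + v_{6} + v_{8} = v_{5} ; sig = ⟨4 | 1⟩

Signatures (|P|; sorted positive RHS coefficients), sorted:
    |P|=2: 8 collections, coeffs (), (), (1,1), (1,1), (1,1), (1,1,1), (1,1,1), (1,2,2)
    |P|=3: 3 collections, coeffs (), (1), (1,1)
    |P|=4: 1 collection, coeffs (1)
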